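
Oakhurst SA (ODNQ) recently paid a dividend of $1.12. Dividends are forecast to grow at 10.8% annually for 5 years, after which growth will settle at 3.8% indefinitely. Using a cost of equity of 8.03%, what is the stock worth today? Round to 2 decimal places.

$37.24

Two-stage DDM. Project D₁…D_5 at 0.108, terminal growth 0.038, discount at r = 0.0803.
D_1 = 1.2410
D_2 = 1.3750
D_3 = 1.5235
D_4 = 1.6880
D_5 = 1.8703
Terminal value at t=5: TV = D_6/(r−g) = 1.9414/(0.0803−0.038) = 45.8959
P₀ = 1.2410/(1+0.0803)^1 + 1.3750/(1+0.0803)^2 + 1.5235/(1+0.0803)^3 + 1.6880/(1+0.0803)^4 + 1.8703/(1+0.0803)^5 + 45.8959/(1+0.0803)^5 = 37.2384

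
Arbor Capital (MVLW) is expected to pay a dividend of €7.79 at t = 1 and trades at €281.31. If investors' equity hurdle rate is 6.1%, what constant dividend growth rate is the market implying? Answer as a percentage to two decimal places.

3.33%

From P₀ = D₁/(r − g), the implied growth is g = r − D₁/P₀.
g = 0.061 − 7.79/281.31 = 0.061 − 0.02769 = 0.03331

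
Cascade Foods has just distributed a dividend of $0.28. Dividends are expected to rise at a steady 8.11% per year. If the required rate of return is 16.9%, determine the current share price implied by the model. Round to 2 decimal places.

Gordon growth model: P₀ = D₁/(r − g). D₁ = 0.28 × (1 + 0.0811) = 0.3027.
P₀ = 0.3027 / (0.169 − 0.0811) = 0.3027 / 0.0879 = 3.4438

$3.44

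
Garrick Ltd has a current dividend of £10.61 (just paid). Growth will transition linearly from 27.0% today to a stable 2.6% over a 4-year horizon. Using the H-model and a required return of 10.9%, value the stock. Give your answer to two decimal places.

H-model: P₀ = D₀[(1+g_L) + H(g_S−g_L)]/(r−g_L), with H = 4/2 = 2.
P₀ = 10.61 × [(1+0.026) + 2×(0.27−0.026)] / (0.109−0.026)
   = 10.61 × 1.5140 / 0.083 = 193.5366

£193.54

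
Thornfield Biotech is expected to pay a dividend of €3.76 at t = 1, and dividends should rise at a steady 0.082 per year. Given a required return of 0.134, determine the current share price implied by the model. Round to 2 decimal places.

Gordon growth model: P₀ = D₁/(r − g), with D₁ = 3.76 given directly.
P₀ = 3.7600 / (0.134 − 0.082) = 3.7600 / 0.052 = 72.3077

€72.31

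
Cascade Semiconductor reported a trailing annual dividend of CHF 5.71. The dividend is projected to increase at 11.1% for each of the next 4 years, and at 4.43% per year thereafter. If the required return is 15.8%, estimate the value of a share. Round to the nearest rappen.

Two-stage DDM. Project D₁…D_4 at 0.111, terminal growth 0.0443, discount at r = 0.158.
D_1 = 6.3438
D_2 = 7.0480
D_3 = 7.8303
D_4 = 8.6995
Terminal value at t=4: TV = D_5/(r−g) = 9.0848/(0.158−0.0443) = 79.9019
P₀ = 6.3438/(1+0.158)^1 + 7.0480/(1+0.158)^2 + 7.8303/(1+0.158)^3 + 8.6995/(1+0.158)^4 + 79.9019/(1+0.158)^4 = 65.0494

CHF 65.05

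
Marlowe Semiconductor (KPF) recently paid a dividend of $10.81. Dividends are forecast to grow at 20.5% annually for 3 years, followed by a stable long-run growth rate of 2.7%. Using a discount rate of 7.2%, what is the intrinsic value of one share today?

$391.56

Two-stage DDM. Project D₁…D_3 at 0.205, terminal growth 0.027, discount at r = 0.072.
D_1 = 13.0261
D_2 = 15.6964
D_3 = 18.9142
Terminal value at t=3: TV = D_4/(r−g) = 19.4248/(0.072−0.027) = 431.6629
P₀ = 13.0261/(1+0.072)^1 + 15.6964/(1+0.072)^2 + 18.9142/(1+0.072)^3 + 431.6629/(1+0.072)^3 = 391.5602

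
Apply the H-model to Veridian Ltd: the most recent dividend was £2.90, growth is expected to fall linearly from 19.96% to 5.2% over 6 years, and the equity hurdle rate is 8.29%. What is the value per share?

H-model: P₀ = D₀[(1+g_L) + H(g_S−g_L)]/(r−g_L), with H = 6/2 = 3.
P₀ = 2.90 × [(1+0.052) + 3×(0.1996−0.052)] / (0.0829−0.052)
   = 2.90 × 1.4948 / 0.0309 = 140.2887

£140.29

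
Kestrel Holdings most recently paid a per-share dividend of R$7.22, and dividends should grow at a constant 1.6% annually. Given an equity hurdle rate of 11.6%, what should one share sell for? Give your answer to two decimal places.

R$73.36

Gordon growth model: P₀ = D₁/(r − g). D₁ = 7.22 × (1 + 0.016) = 7.3355.
P₀ = 7.3355 / (0.116 − 0.016) = 7.3355 / 0.1 = 73.3552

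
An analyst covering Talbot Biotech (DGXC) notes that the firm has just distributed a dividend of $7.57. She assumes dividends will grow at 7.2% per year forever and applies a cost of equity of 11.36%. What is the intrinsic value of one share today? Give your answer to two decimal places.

Gordon growth model: P₀ = D₁/(r − g). D₁ = 7.57 × (1 + 0.072) = 8.1150.
P₀ = 8.1150 / (0.1136 − 0.072) = 8.1150 / 0.0416 = 195.0731

$195.07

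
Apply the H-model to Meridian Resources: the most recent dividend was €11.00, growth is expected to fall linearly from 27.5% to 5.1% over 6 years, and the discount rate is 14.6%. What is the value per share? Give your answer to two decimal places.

H-model: P₀ = D₀[(1+g_L) + H(g_S−g_L)]/(r−g_L), with H = 6/2 = 3.
P₀ = 11.00 × [(1+0.051) + 3×(0.275−0.051)] / (0.146−0.051)
   = 11.00 × 1.7230 / 0.095 = 199.5053

€199.51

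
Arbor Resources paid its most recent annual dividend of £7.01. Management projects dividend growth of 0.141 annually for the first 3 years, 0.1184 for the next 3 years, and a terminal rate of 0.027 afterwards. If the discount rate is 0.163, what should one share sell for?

Three-stage DDM. Project D₁…D_6; terminal Gordon value at t=6 with g = 0.027; discount at r = 0.163.
D_1 = 7.9984
D_2 = 9.1262
D_3 = 10.4130
D_4 = 11.6459
D_5 = 13.0247
D_6 = 14.5669
TV_6 = 14.9602/(0.163−0.027) = 110.0013
P₀ = Σ Dₜ/(1+r)ᵗ + TV_6/(1+r)^6 = 83.0737

£83.07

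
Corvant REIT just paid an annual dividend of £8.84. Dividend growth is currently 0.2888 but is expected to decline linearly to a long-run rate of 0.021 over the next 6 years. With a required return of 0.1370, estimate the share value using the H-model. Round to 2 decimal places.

H-model: P₀ = D₀[(1+g_L) + H(g_S−g_L)]/(r−g_L), with H = 6/2 = 3.
P₀ = 8.84 × [(1+0.021) + 3×(0.2888−0.021)] / (0.137−0.021)
   = 8.84 × 1.8244 / 0.116 = 139.0319

£139.03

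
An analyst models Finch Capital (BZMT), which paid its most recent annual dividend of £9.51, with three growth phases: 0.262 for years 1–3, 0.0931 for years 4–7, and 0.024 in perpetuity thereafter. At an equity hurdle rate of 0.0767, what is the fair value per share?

£419.25

Three-stage DDM. Project D₁…D_7; terminal Gordon value at t=7 with g = 0.024; discount at r = 0.0767.
D_1 = 12.0016
D_2 = 15.1460
D_3 = 19.1143
D_4 = 20.8939
D_5 = 22.8391
D_6 = 24.9654
D_7 = 27.2897
TV_7 = 27.9446/(0.0767−0.024) = 530.2583
P₀ = Σ Dₜ/(1+r)ᵗ + TV_7/(1+r)^7 = 419.2475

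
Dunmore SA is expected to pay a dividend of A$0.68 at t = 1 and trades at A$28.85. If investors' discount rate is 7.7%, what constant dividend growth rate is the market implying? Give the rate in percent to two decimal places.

From P₀ = D₁/(r − g), the implied growth is g = r − D₁/P₀.
g = 0.077 − 0.68/28.85 = 0.077 − 0.02357 = 0.05343

5.34%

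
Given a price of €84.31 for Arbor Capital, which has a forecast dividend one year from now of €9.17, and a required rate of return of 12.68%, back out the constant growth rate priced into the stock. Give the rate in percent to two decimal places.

1.80%

From P₀ = D₁/(r − g), the implied growth is g = r − D₁/P₀.
g = 0.1268 − 9.17/84.31 = 0.1268 − 0.10877 = 0.01803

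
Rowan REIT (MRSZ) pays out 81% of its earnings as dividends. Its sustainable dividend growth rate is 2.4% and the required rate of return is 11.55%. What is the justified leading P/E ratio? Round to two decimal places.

Justified leading P/E = b/(r−g) = 0.81/(0.1155−0.024) = 8.8525

8.85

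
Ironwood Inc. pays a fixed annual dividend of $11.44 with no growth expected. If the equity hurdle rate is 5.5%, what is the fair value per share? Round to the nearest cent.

$208.00

Zero-growth DDM (perpetuity): P₀ = D/r = 11.44 / 0.055 = 208.0000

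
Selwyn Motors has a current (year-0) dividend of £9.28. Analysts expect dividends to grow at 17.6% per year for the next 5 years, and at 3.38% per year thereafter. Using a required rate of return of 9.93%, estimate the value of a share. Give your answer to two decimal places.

£262.27

Two-stage DDM. Project D₁…D_5 at 0.176, terminal growth 0.0338, discount at r = 0.0993.
D_1 = 10.9133
D_2 = 12.8340
D_3 = 15.0928
D_4 = 17.7491
D_5 = 20.8730
Terminal value at t=5: TV = D_6/(r−g) = 21.5785/(0.0993−0.0338) = 329.4426
P₀ = 10.9133/(1+0.0993)^1 + 12.8340/(1+0.0993)^2 + 15.0928/(1+0.0993)^3 + 17.7491/(1+0.0993)^4 + 20.8730/(1+0.0993)^5 + 329.4426/(1+0.0993)^5 = 262.2744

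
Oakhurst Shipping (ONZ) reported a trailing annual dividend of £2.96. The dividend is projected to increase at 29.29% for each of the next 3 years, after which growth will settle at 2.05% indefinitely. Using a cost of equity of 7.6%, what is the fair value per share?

£107.39

Two-stage DDM. Project D₁…D_3 at 0.2929, terminal growth 0.0205, discount at r = 0.076.
D_1 = 3.8270
D_2 = 4.9479
D_3 = 6.3971
Terminal value at t=3: TV = D_4/(r−g) = 6.5283/(0.076−0.0205) = 117.6269
P₀ = 3.8270/(1+0.076)^1 + 4.9479/(1+0.076)^2 + 6.3971/(1+0.076)^3 + 117.6269/(1+0.076)^3 = 107.3867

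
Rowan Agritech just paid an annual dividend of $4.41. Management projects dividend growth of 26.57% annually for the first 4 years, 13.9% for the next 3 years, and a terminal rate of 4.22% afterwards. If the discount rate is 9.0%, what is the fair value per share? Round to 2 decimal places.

$251.74

Three-stage DDM. Project D₁…D_7; terminal Gordon value at t=7 with g = 0.0422; discount at r = 0.09.
D_1 = 5.5817
D_2 = 7.0648
D_3 = 8.9419
D_4 = 11.3178
D_5 = 12.8910
D_6 = 14.6828
D_7 = 16.7237
TV_7 = 17.4295/(0.09−0.0422) = 364.6331
P₀ = Σ Dₜ/(1+r)ᵗ + TV_7/(1+r)^7 = 251.7381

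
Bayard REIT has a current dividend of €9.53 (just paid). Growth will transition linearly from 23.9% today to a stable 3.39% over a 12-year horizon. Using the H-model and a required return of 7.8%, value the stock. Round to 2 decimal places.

€489.36

H-model: P₀ = D₀[(1+g_L) + H(g_S−g_L)]/(r−g_L), with H = 12/2 = 6.
P₀ = 9.53 × [(1+0.0339) + 6×(0.239−0.0339)] / (0.078−0.0339)
   = 9.53 × 2.2645 / 0.0441 = 489.3579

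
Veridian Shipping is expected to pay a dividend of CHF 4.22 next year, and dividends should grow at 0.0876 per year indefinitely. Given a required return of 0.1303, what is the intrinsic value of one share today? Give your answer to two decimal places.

Gordon growth model: P₀ = D₁/(r − g), with D₁ = 4.22 given directly.
P₀ = 4.2200 / (0.1303 − 0.0876) = 4.2200 / 0.0427 = 98.8290

CHF 98.83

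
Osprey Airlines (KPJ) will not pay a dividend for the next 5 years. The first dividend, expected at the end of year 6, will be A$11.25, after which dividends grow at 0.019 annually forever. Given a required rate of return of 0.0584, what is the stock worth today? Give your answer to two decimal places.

Deferred-dividend DDM. At t=5 the remaining stream is a growing perpetuity with first payment D_6 = 11.25.
V_5 = D_6/(r−g) = 11.25/(0.0584−0.019) = 285.5330
P₀ = V_5/(1+r)^5 = 285.5330/(1+0.0584)^5 = 214.9845

A$214.98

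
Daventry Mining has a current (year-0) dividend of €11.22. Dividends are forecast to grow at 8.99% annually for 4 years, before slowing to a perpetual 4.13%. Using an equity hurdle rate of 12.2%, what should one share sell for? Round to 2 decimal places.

Two-stage DDM. Project D₁…D_4 at 0.0899, terminal growth 0.0413, discount at r = 0.122.
D_1 = 12.2287
D_2 = 13.3280
D_3 = 14.5262
D_4 = 15.8321
Terminal value at t=4: TV = D_5/(r−g) = 16.4860/(0.122−0.0413) = 204.2875
P₀ = 12.2287/(1+0.122)^1 + 13.3280/(1+0.122)^2 + 14.5262/(1+0.122)^3 + 15.8321/(1+0.122)^4 + 204.2875/(1+0.122)^4 = 170.6657

€170.67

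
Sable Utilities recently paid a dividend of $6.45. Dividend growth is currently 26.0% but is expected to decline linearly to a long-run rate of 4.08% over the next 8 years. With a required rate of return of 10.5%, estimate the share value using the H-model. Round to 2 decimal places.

$192.66

H-model: P₀ = D₀[(1+g_L) + H(g_S−g_L)]/(r−g_L), with H = 8/2 = 4.
P₀ = 6.45 × [(1+0.0408) + 4×(0.26−0.0408)] / (0.105−0.0408)
   = 6.45 × 1.9176 / 0.0642 = 192.6561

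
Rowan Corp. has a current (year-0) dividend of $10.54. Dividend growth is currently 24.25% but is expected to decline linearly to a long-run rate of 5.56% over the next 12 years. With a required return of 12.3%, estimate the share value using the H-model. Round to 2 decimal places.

$340.44

H-model: P₀ = D₀[(1+g_L) + H(g_S−g_L)]/(r−g_L), with H = 12/2 = 6.
P₀ = 10.54 × [(1+0.0556) + 6×(0.2425−0.0556)] / (0.123−0.0556)
   = 10.54 × 2.1770 / 0.0674 = 340.4389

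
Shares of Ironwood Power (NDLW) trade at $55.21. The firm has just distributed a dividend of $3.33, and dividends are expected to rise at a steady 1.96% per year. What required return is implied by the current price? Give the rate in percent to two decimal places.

8.11%

Rearranging the constant-growth DDM: r = D₁/P₀ + g.
D₁ = 3.33 × (1 + 0.0196) = 3.3953.
r = 3.3953 / 55.21 + 0.0196 = 0.06150 + 0.0196 = 0.08110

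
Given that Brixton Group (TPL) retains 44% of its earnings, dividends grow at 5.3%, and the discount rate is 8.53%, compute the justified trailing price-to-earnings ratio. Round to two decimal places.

18.26

Payout ratio b = 1 − 0.44 = 0.56.
Justified trailing P/E = b(1+g)/(r−g) = 0.56×(1+0.053)/(0.0853−0.053) = 18.2563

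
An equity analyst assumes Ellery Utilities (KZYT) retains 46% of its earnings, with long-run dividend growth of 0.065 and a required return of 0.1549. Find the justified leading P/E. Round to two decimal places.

6.01

Payout ratio b = 1 − 0.46 = 0.54.
Justified leading P/E = b/(r−g) = 0.54/(0.1549−0.065) = 6.0067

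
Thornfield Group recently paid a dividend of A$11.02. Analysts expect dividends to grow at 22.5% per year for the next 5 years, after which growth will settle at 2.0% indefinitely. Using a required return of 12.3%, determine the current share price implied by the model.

Two-stage DDM. Project D₁…D_5 at 0.225, terminal growth 0.02, discount at r = 0.123.
D_1 = 13.4995
D_2 = 16.5369
D_3 = 20.2577
D_4 = 24.8157
D_5 = 30.3992
Terminal value at t=5: TV = D_6/(r−g) = 31.0072/(0.123−0.02) = 301.0405
P₀ = 13.4995/(1+0.123)^1 + 16.5369/(1+0.123)^2 + 20.2577/(1+0.123)^3 + 24.8157/(1+0.123)^4 + 30.3992/(1+0.123)^5 + 301.0405/(1+0.123)^5 = 240.6096

A$240.61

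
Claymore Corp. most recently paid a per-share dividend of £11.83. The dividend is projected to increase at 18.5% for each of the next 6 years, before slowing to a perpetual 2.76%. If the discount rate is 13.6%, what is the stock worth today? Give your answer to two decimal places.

£226.98

Two-stage DDM. Project D₁…D_6 at 0.185, terminal growth 0.0276, discount at r = 0.136.
D_1 = 14.0186
D_2 = 16.6120
D_3 = 19.6852
D_4 = 23.3270
D_5 = 27.6424
D_6 = 32.7563
Terminal value at t=6: TV = D_7/(r−g) = 33.6604/(0.136−0.0276) = 310.5201
P₀ = 14.0186/(1+0.136)^1 + 16.6120/(1+0.136)^2 + 19.6852/(1+0.136)^3 + 23.3270/(1+0.136)^4 + 27.6424/(1+0.136)^5 + 32.7563/(1+0.136)^6 + 310.5201/(1+0.136)^6 = 226.9842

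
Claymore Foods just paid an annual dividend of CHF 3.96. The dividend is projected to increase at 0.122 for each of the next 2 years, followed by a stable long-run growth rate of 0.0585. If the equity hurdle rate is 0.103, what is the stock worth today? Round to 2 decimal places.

CHF 105.59

Two-stage DDM. Project D₁…D_2 at 0.122, terminal growth 0.0585, discount at r = 0.103.
D_1 = 4.4431
D_2 = 4.9852
Terminal value at t=2: TV = D_3/(r−g) = 5.2768/(0.103−0.0585) = 118.5801
P₀ = 4.4431/(1+0.103)^1 + 4.9852/(1+0.103)^2 + 118.5801/(1+0.103)^2 = 105.5935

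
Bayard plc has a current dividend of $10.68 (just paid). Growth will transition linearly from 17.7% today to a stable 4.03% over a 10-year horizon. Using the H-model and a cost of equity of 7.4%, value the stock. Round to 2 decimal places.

$546.30

H-model: P₀ = D₀[(1+g_L) + H(g_S−g_L)]/(r−g_L), with H = 10/2 = 5.
P₀ = 10.68 × [(1+0.0403) + 5×(0.177−0.0403)] / (0.074−0.0403)
   = 10.68 × 1.7238 / 0.0337 = 546.2963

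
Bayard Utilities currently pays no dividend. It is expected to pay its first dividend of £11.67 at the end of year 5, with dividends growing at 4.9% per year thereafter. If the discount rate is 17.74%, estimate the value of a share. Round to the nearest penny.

Deferred-dividend DDM. At t=4 the remaining stream is a growing perpetuity with first payment D_5 = 11.67.
V_4 = D_5/(r−g) = 11.67/(0.1774−0.049) = 90.8879
P₀ = V_4/(1+r)^4 = 90.8879/(1+0.1774)^4 = 47.2944

£47.29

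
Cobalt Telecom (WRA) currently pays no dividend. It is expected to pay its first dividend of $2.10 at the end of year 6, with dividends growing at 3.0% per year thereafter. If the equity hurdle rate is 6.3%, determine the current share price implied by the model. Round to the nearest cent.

$46.89

Deferred-dividend DDM. At t=5 the remaining stream is a growing perpetuity with first payment D_6 = 2.10.
V_5 = D_6/(r−g) = 2.10/(0.063−0.03) = 63.6364
P₀ = V_5/(1+r)^5 = 63.6364/(1+0.063)^5 = 46.8856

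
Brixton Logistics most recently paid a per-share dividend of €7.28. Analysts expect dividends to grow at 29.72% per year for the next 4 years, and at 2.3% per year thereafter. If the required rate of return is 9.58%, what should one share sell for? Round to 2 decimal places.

€246.09

Two-stage DDM. Project D₁…D_4 at 0.2972, terminal growth 0.023, discount at r = 0.0958.
D_1 = 9.4436
D_2 = 12.2503
D_3 = 15.8910
D_4 = 20.6139
Terminal value at t=4: TV = D_5/(r−g) = 21.0880/(0.0958−0.023) = 289.6699
P₀ = 9.4436/(1+0.0958)^1 + 12.2503/(1+0.0958)^2 + 15.8910/(1+0.0958)^3 + 20.6139/(1+0.0958)^4 + 289.6699/(1+0.0958)^4 = 246.0928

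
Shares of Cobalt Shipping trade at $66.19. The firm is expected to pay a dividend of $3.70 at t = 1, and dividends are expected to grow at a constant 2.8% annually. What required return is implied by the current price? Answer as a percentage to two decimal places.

Rearranging the constant-growth DDM: r = D₁/P₀ + g.
r = 3.7000 / 66.19 + 0.028 = 0.05590 + 0.028 = 0.08390

8.39%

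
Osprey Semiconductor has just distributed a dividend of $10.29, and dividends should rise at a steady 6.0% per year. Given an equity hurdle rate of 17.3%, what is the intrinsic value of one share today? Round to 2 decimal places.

$96.53

Gordon growth model: P₀ = D₁/(r − g). D₁ = 10.29 × (1 + 0.06) = 10.9074.
P₀ = 10.9074 / (0.173 − 0.06) = 10.9074 / 0.113 = 96.5257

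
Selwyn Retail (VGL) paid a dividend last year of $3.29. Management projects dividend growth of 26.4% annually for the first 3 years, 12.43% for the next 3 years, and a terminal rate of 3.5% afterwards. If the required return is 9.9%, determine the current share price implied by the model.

$115.53

Three-stage DDM. Project D₁…D_6; terminal Gordon value at t=6 with g = 0.035; discount at r = 0.099.
D_1 = 4.1586
D_2 = 5.2564
D_3 = 6.6441
D_4 = 7.4700
D_5 = 8.3985
D_6 = 9.4424
TV_6 = 9.7729/(0.099−0.035) = 152.7018
P₀ = Σ Dₜ/(1+r)ᵗ + TV_6/(1+r)^6 = 115.5277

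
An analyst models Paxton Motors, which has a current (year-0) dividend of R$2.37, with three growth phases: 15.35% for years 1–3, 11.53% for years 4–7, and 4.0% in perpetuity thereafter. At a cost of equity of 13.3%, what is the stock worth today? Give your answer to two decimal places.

Three-stage DDM. Project D₁…D_7; terminal Gordon value at t=7 with g = 0.04; discount at r = 0.133.
D_1 = 2.7338
D_2 = 3.1534
D_3 = 3.6375
D_4 = 4.0569
D_5 = 4.5246
D_6 = 5.0463
D_7 = 5.6282
TV_7 = 5.8533/(0.133−0.04) = 62.9388
P₀ = Σ Dₜ/(1+r)ᵗ + TV_7/(1+r)^7 = 43.2506

R$43.25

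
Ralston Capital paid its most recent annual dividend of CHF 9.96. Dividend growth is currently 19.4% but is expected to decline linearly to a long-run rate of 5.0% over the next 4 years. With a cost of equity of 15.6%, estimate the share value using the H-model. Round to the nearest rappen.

CHF 125.72

H-model: P₀ = D₀[(1+g_L) + H(g_S−g_L)]/(r−g_L), with H = 4/2 = 2.
P₀ = 9.96 × [(1+0.05) + 2×(0.194−0.05)] / (0.156−0.05)
   = 9.96 × 1.3380 / 0.106 = 125.7215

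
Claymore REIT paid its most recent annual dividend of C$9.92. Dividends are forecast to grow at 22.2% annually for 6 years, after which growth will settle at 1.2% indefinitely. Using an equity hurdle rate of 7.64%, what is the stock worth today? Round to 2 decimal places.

C$428.71

Two-stage DDM. Project D₁…D_6 at 0.222, terminal growth 0.012, discount at r = 0.0764.
D_1 = 12.1222
D_2 = 14.8134
D_3 = 18.1019
D_4 = 22.1206
D_5 = 27.0313
D_6 = 33.0323
Terminal value at t=6: TV = D_7/(r−g) = 33.4287/(0.0764−0.012) = 519.0791
P₀ = 12.1222/(1+0.0764)^1 + 14.8134/(1+0.0764)^2 + 18.1019/(1+0.0764)^3 + 22.1206/(1+0.0764)^4 + 27.0313/(1+0.0764)^5 + 33.0323/(1+0.0764)^6 + 519.0791/(1+0.0764)^6 = 428.7105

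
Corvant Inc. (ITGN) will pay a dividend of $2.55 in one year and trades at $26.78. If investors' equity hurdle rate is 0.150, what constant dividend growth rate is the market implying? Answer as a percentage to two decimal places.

5.48%

From P₀ = D₁/(r − g), the implied growth is g = r − D₁/P₀.
g = 0.15 − 2.55/26.78 = 0.15 − 0.09522 = 0.05478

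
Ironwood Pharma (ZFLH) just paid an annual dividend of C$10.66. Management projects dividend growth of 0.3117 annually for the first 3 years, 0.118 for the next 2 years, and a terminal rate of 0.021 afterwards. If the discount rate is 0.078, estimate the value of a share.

C$458.53

Three-stage DDM. Project D₁…D_5; terminal Gordon value at t=5 with g = 0.021; discount at r = 0.078.
D_1 = 13.9827
D_2 = 18.3411
D_3 = 24.0581
D_4 = 26.8969
D_5 = 30.0708
TV_5 = 30.7022/(0.078−0.021) = 538.6358
P₀ = Σ Dₜ/(1+r)ᵗ + TV_5/(1+r)^5 = 458.5317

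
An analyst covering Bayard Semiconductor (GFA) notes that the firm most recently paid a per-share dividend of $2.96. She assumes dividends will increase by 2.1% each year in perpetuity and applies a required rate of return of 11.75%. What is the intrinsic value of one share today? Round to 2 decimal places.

$31.32

Gordon growth model: P₀ = D₁/(r − g). D₁ = 2.96 × (1 + 0.021) = 3.0222.
P₀ = 3.0222 / (0.1175 − 0.021) = 3.0222 / 0.0965 = 31.3177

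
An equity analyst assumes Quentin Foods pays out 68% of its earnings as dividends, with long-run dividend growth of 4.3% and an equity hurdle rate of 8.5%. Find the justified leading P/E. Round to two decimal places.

Justified leading P/E = b/(r−g) = 0.68/(0.085−0.043) = 16.1905

16.19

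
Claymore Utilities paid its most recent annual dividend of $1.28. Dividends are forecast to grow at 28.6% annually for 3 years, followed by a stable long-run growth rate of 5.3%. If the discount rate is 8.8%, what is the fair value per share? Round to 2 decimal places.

$69.01

Two-stage DDM. Project D₁…D_3 at 0.286, terminal growth 0.053, discount at r = 0.088.
D_1 = 1.6461
D_2 = 2.1169
D_3 = 2.7223
Terminal value at t=3: TV = D_4/(r−g) = 2.8666/(0.088−0.053) = 81.9018
P₀ = 1.6461/(1+0.088)^1 + 2.1169/(1+0.088)^2 + 2.7223/(1+0.088)^3 + 81.9018/(1+0.088)^3 = 69.0075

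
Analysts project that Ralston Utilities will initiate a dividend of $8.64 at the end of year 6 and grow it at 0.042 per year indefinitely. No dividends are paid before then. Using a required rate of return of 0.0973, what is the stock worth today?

$98.21

Deferred-dividend DDM. At t=5 the remaining stream is a growing perpetuity with first payment D_6 = 8.64.
V_5 = D_6/(r−g) = 8.64/(0.0973−0.042) = 156.2387
P₀ = V_5/(1+r)^5 = 156.2387/(1+0.0973)^5 = 98.2114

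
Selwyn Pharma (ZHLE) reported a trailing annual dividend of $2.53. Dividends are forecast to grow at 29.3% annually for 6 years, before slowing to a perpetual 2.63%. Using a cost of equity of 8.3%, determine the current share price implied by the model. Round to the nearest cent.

$162.16

Two-stage DDM. Project D₁…D_6 at 0.293, terminal growth 0.0263, discount at r = 0.083.
D_1 = 3.2713
D_2 = 4.2298
D_3 = 5.4691
D_4 = 7.0716
D_5 = 9.1435
D_6 = 11.8226
Terminal value at t=6: TV = D_7/(r−g) = 12.1335/(0.083−0.0263) = 213.9947
P₀ = 3.2713/(1+0.083)^1 + 4.2298/(1+0.083)^2 + 5.4691/(1+0.083)^3 + 7.0716/(1+0.083)^4 + 9.1435/(1+0.083)^5 + 11.8226/(1+0.083)^6 + 213.9947/(1+0.083)^6 = 162.1644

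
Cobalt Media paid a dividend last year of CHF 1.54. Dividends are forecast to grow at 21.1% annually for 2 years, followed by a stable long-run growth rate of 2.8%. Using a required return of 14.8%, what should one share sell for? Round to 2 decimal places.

Two-stage DDM. Project D₁…D_2 at 0.211, terminal growth 0.028, discount at r = 0.148.
D_1 = 1.8649
D_2 = 2.2584
Terminal value at t=2: TV = D_3/(r−g) = 2.3217/(0.148−0.028) = 19.3473
P₀ = 1.8649/(1+0.148)^1 + 2.2584/(1+0.148)^2 + 19.3473/(1+0.148)^2 = 18.0185

CHF 18.02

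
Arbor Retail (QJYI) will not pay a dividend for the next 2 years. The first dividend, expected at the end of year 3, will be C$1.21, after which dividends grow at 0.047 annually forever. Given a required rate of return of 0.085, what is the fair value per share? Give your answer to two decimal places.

C$27.05

Deferred-dividend DDM. At t=2 the remaining stream is a growing perpetuity with first payment D_3 = 1.21.
V_2 = D_3/(r−g) = 1.21/(0.085−0.047) = 31.8421
P₀ = V_2/(1+r)^2 = 31.8421/(1+0.085)^2 = 27.0484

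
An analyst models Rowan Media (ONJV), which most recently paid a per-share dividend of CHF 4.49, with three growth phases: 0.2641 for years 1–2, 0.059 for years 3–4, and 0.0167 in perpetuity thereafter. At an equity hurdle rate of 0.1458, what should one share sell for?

Three-stage DDM. Project D₁…D_4; terminal Gordon value at t=4 with g = 0.0167; discount at r = 0.1458.
D_1 = 5.6758
D_2 = 7.1748
D_3 = 7.5981
D_4 = 8.0464
TV_4 = 8.1808/(0.1458−0.0167) = 63.3677
P₀ = Σ Dₜ/(1+r)ᵗ + TV_4/(1+r)^4 = 56.9028

CHF 56.90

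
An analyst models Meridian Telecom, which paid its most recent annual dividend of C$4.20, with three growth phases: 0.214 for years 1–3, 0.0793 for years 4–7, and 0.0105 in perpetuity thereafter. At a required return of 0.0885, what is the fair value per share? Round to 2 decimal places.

C$111.52

Three-stage DDM. Project D₁…D_7; terminal Gordon value at t=7 with g = 0.0105; discount at r = 0.0885.
D_1 = 5.0988
D_2 = 6.1899
D_3 = 7.5146
D_4 = 8.1105
D_5 = 8.7537
D_6 = 9.4478
D_7 = 10.1970
TV_7 = 10.3041/(0.0885−0.0105) = 132.1039
P₀ = Σ Dₜ/(1+r)ᵗ + TV_7/(1+r)^7 = 111.5189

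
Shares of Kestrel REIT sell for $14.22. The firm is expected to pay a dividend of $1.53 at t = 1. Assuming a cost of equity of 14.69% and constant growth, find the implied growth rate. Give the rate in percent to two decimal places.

3.93%

From P₀ = D₁/(r − g), the implied growth is g = r − D₁/P₀.
g = 0.1469 − 1.53/14.22 = 0.1469 − 0.10759 = 0.03931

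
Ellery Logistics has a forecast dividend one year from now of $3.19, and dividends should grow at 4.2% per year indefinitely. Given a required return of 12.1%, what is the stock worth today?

Gordon growth model: P₀ = D₁/(r − g), with D₁ = 3.19 given directly.
P₀ = 3.1900 / (0.121 − 0.042) = 3.1900 / 0.079 = 40.3797

$40.38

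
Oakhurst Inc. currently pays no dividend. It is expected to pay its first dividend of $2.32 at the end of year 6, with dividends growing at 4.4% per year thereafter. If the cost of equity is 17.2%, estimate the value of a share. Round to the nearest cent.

Deferred-dividend DDM. At t=5 the remaining stream is a growing perpetuity with first payment D_6 = 2.32.
V_5 = D_6/(r−g) = 2.32/(0.172−0.044) = 18.1250
P₀ = V_5/(1+r)^5 = 18.1250/(1+0.172)^5 = 8.1967

$8.20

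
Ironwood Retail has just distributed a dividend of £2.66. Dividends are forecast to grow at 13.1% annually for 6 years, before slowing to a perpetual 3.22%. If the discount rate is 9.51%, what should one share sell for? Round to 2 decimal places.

Two-stage DDM. Project D₁…D_6 at 0.131, terminal growth 0.0322, discount at r = 0.0951.
D_1 = 3.0085
D_2 = 3.4026
D_3 = 3.8483
D_4 = 4.3524
D_5 = 4.9226
D_6 = 5.5675
Terminal value at t=6: TV = D_7/(r−g) = 5.7467/(0.0951−0.0322) = 91.3630
P₀ = 3.0085/(1+0.0951)^1 + 3.4026/(1+0.0951)^2 + 3.8483/(1+0.0951)^3 + 4.3524/(1+0.0951)^4 + 4.9226/(1+0.0951)^5 + 5.5675/(1+0.0951)^6 + 91.3630/(1+0.0951)^6 = 70.8668

£70.87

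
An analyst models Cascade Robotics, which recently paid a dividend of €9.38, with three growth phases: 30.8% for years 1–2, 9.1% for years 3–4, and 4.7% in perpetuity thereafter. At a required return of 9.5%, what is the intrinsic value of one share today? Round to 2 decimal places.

€341.02

Three-stage DDM. Project D₁…D_4; terminal Gordon value at t=4 with g = 0.047; discount at r = 0.095.
D_1 = 12.2690
D_2 = 16.0479
D_3 = 17.5083
D_4 = 19.1015
TV_4 = 19.9993/(0.095−0.047) = 416.6518
P₀ = Σ Dₜ/(1+r)ᵗ + TV_4/(1+r)^4 = 341.0228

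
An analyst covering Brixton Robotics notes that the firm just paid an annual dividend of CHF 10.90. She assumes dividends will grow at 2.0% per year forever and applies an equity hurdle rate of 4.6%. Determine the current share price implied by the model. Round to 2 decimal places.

Gordon growth model: P₀ = D₁/(r − g). D₁ = 10.90 × (1 + 0.02) = 11.1180.
P₀ = 11.1180 / (0.046 − 0.02) = 11.1180 / 0.026 = 427.6154

CHF 427.62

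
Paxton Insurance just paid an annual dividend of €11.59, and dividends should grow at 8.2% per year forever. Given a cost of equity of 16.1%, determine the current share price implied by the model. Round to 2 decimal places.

€158.74

Gordon growth model: P₀ = D₁/(r − g). D₁ = 11.59 × (1 + 0.082) = 12.5404.
P₀ = 12.5404 / (0.161 − 0.082) = 12.5404 / 0.079 = 158.7390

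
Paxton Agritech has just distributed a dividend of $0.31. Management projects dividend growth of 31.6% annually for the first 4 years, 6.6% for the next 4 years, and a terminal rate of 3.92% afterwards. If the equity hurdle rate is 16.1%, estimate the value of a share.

$6.48

Three-stage DDM. Project D₁…D_8; terminal Gordon value at t=8 with g = 0.0392; discount at r = 0.161.
D_1 = 0.4080
D_2 = 0.5369
D_3 = 0.7065
D_4 = 0.9298
D_5 = 0.9912
D_6 = 1.0566
D_7 = 1.1263
D_8 = 1.2006
TV_8 = 1.2477/(0.161−0.0392) = 10.2439
P₀ = Σ Dₜ/(1+r)ᵗ + TV_8/(1+r)^8 = 6.4772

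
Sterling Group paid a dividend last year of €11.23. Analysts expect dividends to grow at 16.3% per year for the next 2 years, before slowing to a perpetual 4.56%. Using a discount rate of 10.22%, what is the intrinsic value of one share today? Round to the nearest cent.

Two-stage DDM. Project D₁…D_2 at 0.163, terminal growth 0.0456, discount at r = 0.1022.
D_1 = 13.0605
D_2 = 15.1893
Terminal value at t=2: TV = D_3/(r−g) = 15.8820/(0.1022−0.0456) = 280.6004
P₀ = 13.0605/(1+0.1022)^1 + 15.1893/(1+0.1022)^2 + 280.6004/(1+0.1022)^2 = 255.3289

€255.33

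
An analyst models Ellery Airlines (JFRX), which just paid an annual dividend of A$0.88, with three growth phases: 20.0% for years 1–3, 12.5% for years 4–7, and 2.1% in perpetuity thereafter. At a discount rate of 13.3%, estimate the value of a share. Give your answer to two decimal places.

A$16.34

Three-stage DDM. Project D₁…D_7; terminal Gordon value at t=7 with g = 0.021; discount at r = 0.133.
D_1 = 1.0560
D_2 = 1.2672
D_3 = 1.5206
D_4 = 1.7107
D_5 = 1.9246
D_6 = 2.1651
D_7 = 2.4358
TV_7 = 2.4869/(0.133−0.021) = 22.2047
P₀ = Σ Dₜ/(1+r)ᵗ + TV_7/(1+r)^7 = 16.3383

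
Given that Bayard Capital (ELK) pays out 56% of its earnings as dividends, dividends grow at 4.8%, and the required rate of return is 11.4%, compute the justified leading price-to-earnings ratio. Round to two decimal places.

8.48

Justified leading P/E = b/(r−g) = 0.56/(0.114−0.048) = 8.4848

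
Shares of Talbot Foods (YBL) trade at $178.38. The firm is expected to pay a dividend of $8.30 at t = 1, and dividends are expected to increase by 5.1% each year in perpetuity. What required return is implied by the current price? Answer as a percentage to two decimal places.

9.75%

Rearranging the constant-growth DDM: r = D₁/P₀ + g.
r = 8.3000 / 178.38 + 0.051 = 0.04653 + 0.051 = 0.09753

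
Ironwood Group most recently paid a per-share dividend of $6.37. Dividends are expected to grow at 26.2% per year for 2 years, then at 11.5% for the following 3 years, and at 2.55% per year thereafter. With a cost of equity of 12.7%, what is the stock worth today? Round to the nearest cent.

Three-stage DDM. Project D₁…D_5; terminal Gordon value at t=5 with g = 0.0255; discount at r = 0.127.
D_1 = 8.0389
D_2 = 10.1451
D_3 = 11.3118
D_4 = 12.6127
D_5 = 14.0632
TV_5 = 14.4218/(0.127−0.0255) = 142.0864
P₀ = Σ Dₜ/(1+r)ᵗ + TV_5/(1+r)^5 = 116.7270

$116.73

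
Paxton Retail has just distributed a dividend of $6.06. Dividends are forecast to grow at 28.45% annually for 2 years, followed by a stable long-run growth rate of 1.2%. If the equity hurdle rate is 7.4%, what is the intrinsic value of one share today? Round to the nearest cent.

$157.40

Two-stage DDM. Project D₁…D_2 at 0.2845, terminal growth 0.012, discount at r = 0.074.
D_1 = 7.7841
D_2 = 9.9986
Terminal value at t=2: TV = D_3/(r−g) = 10.1186/(0.074−0.012) = 163.2036
P₀ = 7.7841/(1+0.074)^1 + 9.9986/(1+0.074)^2 + 163.2036/(1+0.074)^2 = 157.4045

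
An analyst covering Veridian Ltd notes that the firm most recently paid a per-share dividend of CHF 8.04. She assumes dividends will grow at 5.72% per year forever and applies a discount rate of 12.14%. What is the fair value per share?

CHF 132.40

Gordon growth model: P₀ = D₁/(r − g). D₁ = 8.04 × (1 + 0.0572) = 8.4999.
P₀ = 8.4999 / (0.1214 − 0.0572) = 8.4999 / 0.0642 = 132.3970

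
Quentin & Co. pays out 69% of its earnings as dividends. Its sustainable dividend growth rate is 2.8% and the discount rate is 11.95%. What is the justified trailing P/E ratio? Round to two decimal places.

7.75

Justified trailing P/E = b(1+g)/(r−g) = 0.69×(1+0.028)/(0.1195−0.028) = 7.7521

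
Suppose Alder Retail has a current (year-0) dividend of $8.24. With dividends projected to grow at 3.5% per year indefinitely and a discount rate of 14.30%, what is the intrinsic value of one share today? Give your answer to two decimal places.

Gordon growth model: P₀ = D₁/(r − g). D₁ = 8.24 × (1 + 0.035) = 8.5284.
P₀ = 8.5284 / (0.143 − 0.035) = 8.5284 / 0.108 = 78.9667

$78.97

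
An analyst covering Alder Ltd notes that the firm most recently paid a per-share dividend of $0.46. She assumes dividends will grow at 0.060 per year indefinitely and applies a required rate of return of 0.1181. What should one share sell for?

Gordon growth model: P₀ = D₁/(r − g). D₁ = 0.46 × (1 + 0.06) = 0.4876.
P₀ = 0.4876 / (0.1181 − 0.06) = 0.4876 / 0.0581 = 8.3924

$8.39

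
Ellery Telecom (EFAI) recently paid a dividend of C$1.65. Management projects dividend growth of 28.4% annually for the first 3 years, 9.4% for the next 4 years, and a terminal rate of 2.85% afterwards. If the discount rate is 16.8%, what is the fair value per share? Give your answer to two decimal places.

Three-stage DDM. Project D₁…D_7; terminal Gordon value at t=7 with g = 0.0285; discount at r = 0.168.
D_1 = 2.1186
D_2 = 2.7203
D_3 = 3.4928
D_4 = 3.8212
D_5 = 4.1804
D_6 = 4.5733
D_7 = 5.0032
TV_7 = 5.1458/(0.168−0.0285) = 36.8874
P₀ = Σ Dₜ/(1+r)ᵗ + TV_7/(1+r)^7 = 25.9034

C$25.90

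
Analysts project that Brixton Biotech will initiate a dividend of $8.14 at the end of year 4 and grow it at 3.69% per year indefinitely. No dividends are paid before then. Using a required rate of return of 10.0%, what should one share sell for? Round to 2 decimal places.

Deferred-dividend DDM. At t=3 the remaining stream is a growing perpetuity with first payment D_4 = 8.14.
V_3 = D_4/(r−g) = 8.14/(0.1−0.0369) = 129.0016
P₀ = V_3/(1+r)^3 = 129.0016/(1+0.1)^3 = 96.9208

$96.92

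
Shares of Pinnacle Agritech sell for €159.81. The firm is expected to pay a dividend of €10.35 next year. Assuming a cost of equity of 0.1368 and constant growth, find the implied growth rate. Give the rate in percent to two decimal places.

7.20%

From P₀ = D₁/(r − g), the implied growth is g = r − D₁/P₀.
g = 0.1368 − 10.35/159.81 = 0.1368 − 0.06476 = 0.07204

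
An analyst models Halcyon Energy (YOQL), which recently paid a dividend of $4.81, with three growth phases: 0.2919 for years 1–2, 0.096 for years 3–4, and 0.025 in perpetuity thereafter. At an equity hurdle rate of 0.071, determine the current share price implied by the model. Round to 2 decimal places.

$190.61

Three-stage DDM. Project D₁…D_4; terminal Gordon value at t=4 with g = 0.025; discount at r = 0.071.
D_1 = 6.2140
D_2 = 8.0279
D_3 = 8.7986
D_4 = 9.6433
TV_4 = 9.8843/(0.071−0.025) = 214.8770
P₀ = Σ Dₜ/(1+r)ᵗ + TV_4/(1+r)^4 = 190.6097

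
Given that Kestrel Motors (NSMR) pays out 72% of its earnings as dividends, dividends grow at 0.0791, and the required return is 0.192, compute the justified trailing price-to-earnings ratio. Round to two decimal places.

Justified trailing P/E = b(1+g)/(r−g) = 0.72×(1+0.0791)/(0.192−0.0791) = 6.8818

6.88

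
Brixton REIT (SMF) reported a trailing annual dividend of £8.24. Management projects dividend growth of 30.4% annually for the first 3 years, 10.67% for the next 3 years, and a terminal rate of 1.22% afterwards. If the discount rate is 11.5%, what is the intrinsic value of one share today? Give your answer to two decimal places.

£199.95

Three-stage DDM. Project D₁…D_6; terminal Gordon value at t=6 with g = 0.0122; discount at r = 0.115.
D_1 = 10.7450
D_2 = 14.0114
D_3 = 18.2709
D_4 = 20.2204
D_5 = 22.3779
D_6 = 24.7656
TV_6 = 25.0678/(0.115−0.0122) = 243.8501
P₀ = Σ Dₜ/(1+r)ᵗ + TV_6/(1+r)^6 = 199.9471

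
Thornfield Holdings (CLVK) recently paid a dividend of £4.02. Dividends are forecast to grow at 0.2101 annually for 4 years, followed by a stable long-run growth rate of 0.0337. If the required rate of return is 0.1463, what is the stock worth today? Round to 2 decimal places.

Two-stage DDM. Project D₁…D_4 at 0.2101, terminal growth 0.0337, discount at r = 0.1463.
D_1 = 4.8646
D_2 = 5.8867
D_3 = 7.1234
D_4 = 8.6201
Terminal value at t=4: TV = D_5/(r−g) = 8.9106/(0.1463−0.0337) = 79.1347
P₀ = 4.8646/(1+0.1463)^1 + 5.8867/(1+0.1463)^2 + 7.1234/(1+0.1463)^3 + 8.6201/(1+0.1463)^4 + 79.1347/(1+0.1463)^4 = 64.2780

£64.28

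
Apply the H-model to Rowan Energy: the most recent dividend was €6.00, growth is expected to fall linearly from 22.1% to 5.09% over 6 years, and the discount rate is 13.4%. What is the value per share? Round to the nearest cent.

H-model: P₀ = D₀[(1+g_L) + H(g_S−g_L)]/(r−g_L), with H = 6/2 = 3.
P₀ = 6.00 × [(1+0.0509) + 3×(0.221−0.0509)] / (0.134−0.0509)
   = 6.00 × 1.5612 / 0.0831 = 112.7220

€112.72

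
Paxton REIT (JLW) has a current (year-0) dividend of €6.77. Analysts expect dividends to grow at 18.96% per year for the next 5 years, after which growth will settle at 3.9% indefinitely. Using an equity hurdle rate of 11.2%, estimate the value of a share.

Two-stage DDM. Project D₁…D_5 at 0.1896, terminal growth 0.039, discount at r = 0.112.
D_1 = 8.0536
D_2 = 9.5806
D_3 = 11.3970
D_4 = 13.5579
D_5 = 16.1285
Terminal value at t=5: TV = D_6/(r−g) = 16.7575/(0.112−0.039) = 229.5547
P₀ = 8.0536/(1+0.112)^1 + 9.5806/(1+0.112)^2 + 11.3970/(1+0.112)^3 + 13.5579/(1+0.112)^4 + 16.1285/(1+0.112)^5 + 229.5547/(1+0.112)^5 = 176.6403

€176.64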